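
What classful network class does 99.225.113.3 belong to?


First octet: 99
Binary: 01100011
0xxxxxxx -> Class A (1-126)
Class A, default mask 255.0.0.0 (/8)


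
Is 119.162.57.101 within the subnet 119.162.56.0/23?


Subnet network: 119.162.56.0
Test IP AND mask: 119.162.56.0
Yes, 119.162.57.101 is in 119.162.56.0/23


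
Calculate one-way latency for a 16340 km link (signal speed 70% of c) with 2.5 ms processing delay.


Speed = 0.7 * 3e5 km/s = 210000 km/s
Propagation delay = 16340 / 210000 = 0.0778 s = 77.8095 ms
Processing delay = 2.5 ms
Total one-way latency = 80.3095 ms


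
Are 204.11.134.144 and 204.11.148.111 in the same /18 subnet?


Mask: 255.255.192.0
204.11.134.144 AND mask = 204.11.128.0
204.11.148.111 AND mask = 204.11.128.0
Yes, same subnet (204.11.128.0)


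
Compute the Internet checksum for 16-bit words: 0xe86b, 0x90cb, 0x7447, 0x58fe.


Sum all words (with carry folding):
+ 0xe86b = 0xe86b
+ 0x90cb = 0x7937
+ 0x7447 = 0xed7e
+ 0x58fe = 0x467d
One's complement: ~0x467d
Checksum = 0xb982


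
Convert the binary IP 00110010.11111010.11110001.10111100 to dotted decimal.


00110010 = 50
11111010 = 250
11110001 = 241
10111100 = 188
IP: 50.250.241.188


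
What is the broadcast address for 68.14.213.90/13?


Network: 68.8.0.0/13
Host bits = 19
Set all host bits to 1:
Broadcast: 68.15.255.255


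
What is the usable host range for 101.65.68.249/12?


Network: 101.64.0.0
Broadcast: 101.79.255.255
First usable = network + 1
Last usable = broadcast - 1
Range: 101.64.0.1 to 101.79.255.254


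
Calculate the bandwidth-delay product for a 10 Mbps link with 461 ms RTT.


BDP = bandwidth * RTT
= 10 Mbps * 461 ms
= 10 * 1e6 * 461 / 1000 bits
= 4610000 bits
= 576250 bytes
= 562.7441 KB
BDP = 4610000 bits (576250 bytes)


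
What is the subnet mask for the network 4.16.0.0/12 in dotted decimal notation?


/12 means 12 network bits, 20 host bits
Binary: 11111111111100000000000000000000
Mask: 255.240.0.0


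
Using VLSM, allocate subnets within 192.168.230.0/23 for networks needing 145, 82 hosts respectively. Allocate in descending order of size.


145 hosts -> /24 (254 usable): 192.168.230.0/24
82 hosts -> /25 (126 usable): 192.168.231.0/25
Allocation: 192.168.230.0/24 (145 hosts, 254 usable); 192.168.231.0/25 (82 hosts, 126 usable)


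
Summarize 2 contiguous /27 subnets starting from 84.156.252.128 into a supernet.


Original prefix: /27
Number of subnets: 2 = 2^1
New prefix = 27 - 1 = 26
Supernet: 84.156.252.128/26


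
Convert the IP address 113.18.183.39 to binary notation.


113 = 01110001
18 = 00010010
183 = 10110111
39 = 00100111
Binary: 01110001.00010010.10110111.00100111


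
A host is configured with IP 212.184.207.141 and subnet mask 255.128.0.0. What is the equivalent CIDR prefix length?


Binary: 11111111.10000000.00000000.00000000
Count leading 1s
Prefix: /9


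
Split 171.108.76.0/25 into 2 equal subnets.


New prefix = 25 + 1 = 26
Each subnet has 64 addresses
  171.108.76.0/26
  171.108.76.64/26
Subnets: 171.108.76.0/26, 171.108.76.64/26


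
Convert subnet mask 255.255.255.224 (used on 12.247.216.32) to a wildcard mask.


Subnet mask: 255.255.255.224
Wildcard = 255.255.255.255 - subnet mask
255 - 255 = 0
255 - 255 = 0
255 - 255 = 0
255 - 224 = 31
Wildcard: 0.0.0.31


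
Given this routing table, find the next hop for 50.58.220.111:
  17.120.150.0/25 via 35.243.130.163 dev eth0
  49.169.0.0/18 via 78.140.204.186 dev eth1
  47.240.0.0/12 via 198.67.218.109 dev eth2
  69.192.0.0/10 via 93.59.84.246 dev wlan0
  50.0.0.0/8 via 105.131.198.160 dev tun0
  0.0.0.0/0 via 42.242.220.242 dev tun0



Longest prefix match for 50.58.220.111:
  /25 17.120.150.0: no
  /18 49.169.0.0: no
  /12 47.240.0.0: no
  /10 69.192.0.0: no
  /8 50.0.0.0: MATCH
  /0 0.0.0.0: MATCH
Selected: next-hop 105.131.198.160 via tun0 (matched /8)


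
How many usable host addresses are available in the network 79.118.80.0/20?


Host bits = 32 - 20 = 12
Total addresses = 2^12 = 4096
Usable = total - 2 (network and broadcast)
Usable hosts: 4094


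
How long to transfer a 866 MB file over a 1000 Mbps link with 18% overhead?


Effective throughput = 1000 * (1 - 18/100) = 820.0 Mbps
File size in Mb = 866 * 8 = 6928 Mb
Time = 6928 / 820.0
Time = 8.4488 seconds


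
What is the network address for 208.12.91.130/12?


IP:   11010000.00001100.01011011.10000010
Mask: 11111111.11110000.00000000.00000000
AND operation:
Net:  11010000.00000000.00000000.00000000
Network: 208.0.0.0/12


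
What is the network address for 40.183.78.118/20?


IP:   00101000.10110111.01001110.01110110
Mask: 11111111.11111111.11110000.00000000
AND operation:
Net:  00101000.10110111.01000000.00000000
Network: 40.183.64.0/20


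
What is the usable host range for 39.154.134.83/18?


Network: 39.154.128.0
Broadcast: 39.154.191.255
First usable = network + 1
Last usable = broadcast - 1
Range: 39.154.128.1 to 39.154.191.254


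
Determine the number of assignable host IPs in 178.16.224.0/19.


Host bits = 32 - 19 = 13
Total addresses = 2^13 = 8192
Usable = total - 2 (network and broadcast)
Usable hosts: 8190


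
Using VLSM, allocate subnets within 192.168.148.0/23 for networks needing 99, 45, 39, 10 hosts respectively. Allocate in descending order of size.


99 hosts -> /25 (126 usable): 192.168.148.0/25
45 hosts -> /26 (62 usable): 192.168.148.128/26
39 hosts -> /26 (62 usable): 192.168.148.192/26
10 hosts -> /28 (14 usable): 192.168.149.0/28
Allocation: 192.168.148.0/25 (99 hosts, 126 usable); 192.168.148.128/26 (45 hosts, 62 usable); 192.168.148.192/26 (39 hosts, 62 usable); 192.168.149.0/28 (10 hosts, 14 usable)


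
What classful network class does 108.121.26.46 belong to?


First octet: 108
Binary: 01101100
0xxxxxxx -> Class A (1-126)
Class A, default mask 255.0.0.0 (/8)


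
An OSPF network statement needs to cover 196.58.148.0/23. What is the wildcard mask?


Subnet mask: 255.255.254.0
Wildcard = 255.255.255.255 - subnet mask
255 - 255 = 0
255 - 255 = 0
255 - 254 = 1
255 - 0 = 255
Wildcard: 0.0.1.255


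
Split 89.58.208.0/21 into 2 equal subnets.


New prefix = 21 + 1 = 22
Each subnet has 1024 addresses
  89.58.208.0/22
  89.58.212.0/22
Subnets: 89.58.208.0/22, 89.58.212.0/22


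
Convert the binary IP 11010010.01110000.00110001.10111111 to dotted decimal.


11010010 = 210
01110000 = 112
00110001 = 49
10111111 = 191
IP: 210.112.49.191


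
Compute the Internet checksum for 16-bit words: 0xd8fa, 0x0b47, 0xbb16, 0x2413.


Sum all words (with carry folding):
+ 0xd8fa = 0xd8fa
+ 0x0b47 = 0xe441
+ 0xbb16 = 0x9f58
+ 0x2413 = 0xc36b
One's complement: ~0xc36b
Checksum = 0x3c94


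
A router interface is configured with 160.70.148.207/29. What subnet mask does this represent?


/29 means 29 network bits, 3 host bits
Binary: 11111111111111111111111111111000
Mask: 255.255.255.248


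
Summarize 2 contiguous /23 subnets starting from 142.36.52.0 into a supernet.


Original prefix: /23
Number of subnets: 2 = 2^1
New prefix = 23 - 1 = 22
Supernet: 142.36.52.0/22


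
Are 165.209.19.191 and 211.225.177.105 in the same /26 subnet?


Mask: 255.255.255.192
165.209.19.191 AND mask = 165.209.19.128
211.225.177.105 AND mask = 211.225.177.64
No, different subnets (165.209.19.128 vs 211.225.177.64)


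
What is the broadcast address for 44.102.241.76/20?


Network: 44.102.240.0/20
Host bits = 12
Set all host bits to 1:
Broadcast: 44.102.255.255


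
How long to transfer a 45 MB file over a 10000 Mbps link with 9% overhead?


Effective throughput = 10000 * (1 - 9/100) = 9100 Mbps
File size in Mb = 45 * 8 = 360 Mb
Time = 360 / 9100
Time = 0.0396 seconds


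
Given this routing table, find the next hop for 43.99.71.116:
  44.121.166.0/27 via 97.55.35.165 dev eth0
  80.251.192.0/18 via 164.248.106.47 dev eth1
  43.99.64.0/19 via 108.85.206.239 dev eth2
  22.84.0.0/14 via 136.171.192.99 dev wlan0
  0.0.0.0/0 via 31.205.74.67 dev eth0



Longest prefix match for 43.99.71.116:
  /27 44.121.166.0: no
  /18 80.251.192.0: no
  /19 43.99.64.0: MATCH
  /14 22.84.0.0: no
  /0 0.0.0.0: MATCH
Selected: next-hop 108.85.206.239 via eth2 (matched /19)


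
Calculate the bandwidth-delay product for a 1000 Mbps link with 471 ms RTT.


BDP = bandwidth * RTT
= 1000 Mbps * 471 ms
= 1000 * 1e6 * 471 / 1000 bits
= 471000000 bits
= 58875000 bytes
= 57495.1172 KB
BDP = 471000000 bits (58875000 bytes)


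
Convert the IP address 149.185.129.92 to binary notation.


149 = 10010101
185 = 10111001
129 = 10000001
92 = 01011100
Binary: 10010101.10111001.10000001.01011100


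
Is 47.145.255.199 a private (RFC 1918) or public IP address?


RFC 1918 private ranges:
  10.0.0.0/8 (10.0.0.0 - 10.255.255.255)
  172.16.0.0/12 (172.16.0.0 - 172.31.255.255)
  192.168.0.0/16 (192.168.0.0 - 192.168.255.255)
Public (not in any RFC 1918 range)


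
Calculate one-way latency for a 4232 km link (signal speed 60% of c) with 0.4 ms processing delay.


Speed = 0.6 * 3e5 km/s = 180000 km/s
Propagation delay = 4232 / 180000 = 0.0235 s = 23.5111 ms
Processing delay = 0.4 ms
Total one-way latency = 23.9111 ms


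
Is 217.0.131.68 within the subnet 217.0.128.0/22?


Subnet network: 217.0.128.0
Test IP AND mask: 217.0.128.0
Yes, 217.0.131.68 is in 217.0.128.0/22


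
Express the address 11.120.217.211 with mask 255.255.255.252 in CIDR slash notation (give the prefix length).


Binary: 11111111.11111111.11111111.11111100
Count leading 1s
Prefix: /30


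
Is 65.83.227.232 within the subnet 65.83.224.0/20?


Subnet network: 65.83.224.0
Test IP AND mask: 65.83.224.0
Yes, 65.83.227.232 is in 65.83.224.0/20


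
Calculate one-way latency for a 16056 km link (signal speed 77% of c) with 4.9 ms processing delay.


Speed = 0.77 * 3e5 km/s = 231000 km/s
Propagation delay = 16056 / 231000 = 0.0695 s = 69.5065 ms
Processing delay = 4.9 ms
Total one-way latency = 74.4065 ms


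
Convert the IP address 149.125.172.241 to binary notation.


149 = 10010101
125 = 01111101
172 = 10101100
241 = 11110001
Binary: 10010101.01111101.10101100.11110001


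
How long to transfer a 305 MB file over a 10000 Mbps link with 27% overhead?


Effective throughput = 10000 * (1 - 27/100) = 7300 Mbps
File size in Mb = 305 * 8 = 2440 Mb
Time = 2440 / 7300
Time = 0.3342 seconds


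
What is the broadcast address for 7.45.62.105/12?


Network: 7.32.0.0/12
Host bits = 20
Set all host bits to 1:
Broadcast: 7.47.255.255


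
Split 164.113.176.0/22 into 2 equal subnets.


New prefix = 22 + 1 = 23
Each subnet has 512 addresses
  164.113.176.0/23
  164.113.178.0/23
Subnets: 164.113.176.0/23, 164.113.178.0/23


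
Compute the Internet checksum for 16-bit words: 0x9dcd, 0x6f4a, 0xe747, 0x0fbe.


Sum all words (with carry folding):
+ 0x9dcd = 0x9dcd
+ 0x6f4a = 0x0d18
+ 0xe747 = 0xf45f
+ 0x0fbe = 0x041e
One's complement: ~0x041e
Checksum = 0xfbe1


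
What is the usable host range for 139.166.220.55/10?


Network: 139.128.0.0
Broadcast: 139.191.255.255
First usable = network + 1
Last usable = broadcast - 1
Range: 139.128.0.1 to 139.191.255.254


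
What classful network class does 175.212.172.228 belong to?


First octet: 175
Binary: 10101111
10xxxxxx -> Class B (128-191)
Class B, default mask 255.255.0.0 (/16)


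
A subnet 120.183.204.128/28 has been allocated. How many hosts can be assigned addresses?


Host bits = 32 - 28 = 4
Total addresses = 2^4 = 16
Usable = total - 2 (network and broadcast)
Usable hosts: 14


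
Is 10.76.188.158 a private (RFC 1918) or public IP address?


RFC 1918 private ranges:
  10.0.0.0/8 (10.0.0.0 - 10.255.255.255)
  172.16.0.0/12 (172.16.0.0 - 172.31.255.255)
  192.168.0.0/16 (192.168.0.0 - 192.168.255.255)
Private (in 10.0.0.0/8)


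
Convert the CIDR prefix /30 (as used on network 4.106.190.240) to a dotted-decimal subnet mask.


/30 means 30 network bits, 2 host bits
Binary: 11111111111111111111111111111100
Mask: 255.255.255.252


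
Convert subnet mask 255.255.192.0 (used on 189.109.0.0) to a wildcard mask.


Subnet mask: 255.255.192.0
Wildcard = 255.255.255.255 - subnet mask
255 - 255 = 0
255 - 255 = 0
255 - 192 = 63
255 - 0 = 255
Wildcard: 0.0.63.255


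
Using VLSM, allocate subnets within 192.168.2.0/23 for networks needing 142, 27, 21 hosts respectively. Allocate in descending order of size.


142 hosts -> /24 (254 usable): 192.168.2.0/24
27 hosts -> /27 (30 usable): 192.168.3.0/27
21 hosts -> /27 (30 usable): 192.168.3.32/27
Allocation: 192.168.2.0/24 (142 hosts, 254 usable); 192.168.3.0/27 (27 hosts, 30 usable); 192.168.3.32/27 (21 hosts, 30 usable)


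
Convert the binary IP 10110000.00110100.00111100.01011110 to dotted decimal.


10110000 = 176
00110100 = 52
00111100 = 60
01011110 = 94
IP: 176.52.60.94


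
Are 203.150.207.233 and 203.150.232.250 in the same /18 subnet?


Mask: 255.255.192.0
203.150.207.233 AND mask = 203.150.192.0
203.150.232.250 AND mask = 203.150.192.0
Yes, same subnet (203.150.192.0)


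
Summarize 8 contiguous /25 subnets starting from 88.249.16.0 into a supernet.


Original prefix: /25
Number of subnets: 8 = 2^3
New prefix = 25 - 3 = 22
Supernet: 88.249.16.0/22


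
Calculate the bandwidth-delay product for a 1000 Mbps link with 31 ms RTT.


BDP = bandwidth * RTT
= 1000 Mbps * 31 ms
= 1000 * 1e6 * 31 / 1000 bits
= 31000000 bits
= 3875000 bytes
= 3784.1797 KB
BDP = 31000000 bits (3875000 bytes)


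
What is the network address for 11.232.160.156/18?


IP:   00001011.11101000.10100000.10011100
Mask: 11111111.11111111.11000000.00000000
AND operation:
Net:  00001011.11101000.10000000.00000000
Network: 11.232.128.0/18


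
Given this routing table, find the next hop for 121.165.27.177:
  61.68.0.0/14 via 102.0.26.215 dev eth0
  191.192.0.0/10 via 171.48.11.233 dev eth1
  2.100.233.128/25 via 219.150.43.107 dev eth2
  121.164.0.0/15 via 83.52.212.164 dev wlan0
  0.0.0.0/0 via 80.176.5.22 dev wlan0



Longest prefix match for 121.165.27.177:
  /14 61.68.0.0: no
  /10 191.192.0.0: no
  /25 2.100.233.128: no
  /15 121.164.0.0: MATCH
  /0 0.0.0.0: MATCH
Selected: next-hop 83.52.212.164 via wlan0 (matched /15)


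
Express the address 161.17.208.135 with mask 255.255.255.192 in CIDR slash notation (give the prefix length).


Binary: 11111111.11111111.11111111.11000000
Count leading 1s
Prefix: /26


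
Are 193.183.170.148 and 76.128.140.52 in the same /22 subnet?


Mask: 255.255.252.0
193.183.170.148 AND mask = 193.183.168.0
76.128.140.52 AND mask = 76.128.140.0
No, different subnets (193.183.168.0 vs 76.128.140.0)


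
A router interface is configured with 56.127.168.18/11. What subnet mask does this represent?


/11 means 11 network bits, 21 host bits
Binary: 11111111111000000000000000000000
Mask: 255.224.0.0


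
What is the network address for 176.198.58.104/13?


IP:   10110000.11000110.00111010.01101000
Mask: 11111111.11111000.00000000.00000000
AND operation:
Net:  10110000.11000000.00000000.00000000
Network: 176.192.0.0/13


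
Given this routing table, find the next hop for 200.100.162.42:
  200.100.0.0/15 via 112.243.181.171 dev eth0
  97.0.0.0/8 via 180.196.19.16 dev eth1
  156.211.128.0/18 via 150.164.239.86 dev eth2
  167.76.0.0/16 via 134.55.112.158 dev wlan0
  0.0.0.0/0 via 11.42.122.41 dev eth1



Longest prefix match for 200.100.162.42:
  /15 200.100.0.0: MATCH
  /8 97.0.0.0: no
  /18 156.211.128.0: no
  /16 167.76.0.0: no
  /0 0.0.0.0: MATCH
Selected: next-hop 112.243.181.171 via eth0 (matched /15)


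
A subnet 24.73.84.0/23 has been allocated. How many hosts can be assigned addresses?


Host bits = 32 - 23 = 9
Total addresses = 2^9 = 512
Usable = total - 2 (network and broadcast)
Usable hosts: 510


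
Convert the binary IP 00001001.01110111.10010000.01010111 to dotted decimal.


00001001 = 9
01110111 = 119
10010000 = 144
01010111 = 87
IP: 9.119.144.87


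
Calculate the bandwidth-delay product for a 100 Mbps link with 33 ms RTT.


BDP = bandwidth * RTT
= 100 Mbps * 33 ms
= 100 * 1e6 * 33 / 1000 bits
= 3300000 bits
= 412500 bytes
= 402.832 KB
BDP = 3300000 bits (412500 bytes)


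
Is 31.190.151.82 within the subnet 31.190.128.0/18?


Subnet network: 31.190.128.0
Test IP AND mask: 31.190.128.0
Yes, 31.190.151.82 is in 31.190.128.0/18


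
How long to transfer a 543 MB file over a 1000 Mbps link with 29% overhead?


Effective throughput = 1000 * (1 - 29/100) = 710 Mbps
File size in Mb = 543 * 8 = 4344 Mb
Time = 4344 / 710
Time = 6.1183 seconds


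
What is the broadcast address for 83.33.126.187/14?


Network: 83.32.0.0/14
Host bits = 18
Set all host bits to 1:
Broadcast: 83.35.255.255


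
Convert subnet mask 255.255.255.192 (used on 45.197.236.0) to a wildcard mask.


Subnet mask: 255.255.255.192
Wildcard = 255.255.255.255 - subnet mask
255 - 255 = 0
255 - 255 = 0
255 - 255 = 0
255 - 192 = 63
Wildcard: 0.0.0.63


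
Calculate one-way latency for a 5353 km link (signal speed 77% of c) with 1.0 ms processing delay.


Speed = 0.77 * 3e5 km/s = 231000 km/s
Propagation delay = 5353 / 231000 = 0.0232 s = 23.1732 ms
Processing delay = 1.0 ms
Total one-way latency = 24.1732 ms


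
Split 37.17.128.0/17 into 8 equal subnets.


New prefix = 17 + 3 = 20
Each subnet has 4096 addresses
  37.17.128.0/20
  37.17.144.0/20
  37.17.160.0/20
  37.17.176.0/20
  37.17.192.0/20
  37.17.208.0/20
  37.17.224.0/20
  37.17.240.0/20
Subnets: 37.17.128.0/20, 37.17.144.0/20, 37.17.160.0/20, 37.17.176.0/20, 37.17.192.0/20, 37.17.208.0/20, 37.17.224.0/20, 37.17.240.0/20


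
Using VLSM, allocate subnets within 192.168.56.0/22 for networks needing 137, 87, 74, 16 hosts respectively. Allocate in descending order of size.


137 hosts -> /24 (254 usable): 192.168.56.0/24
87 hosts -> /25 (126 usable): 192.168.57.0/25
74 hosts -> /25 (126 usable): 192.168.57.128/25
16 hosts -> /27 (30 usable): 192.168.58.0/27
Allocation: 192.168.56.0/24 (137 hosts, 254 usable); 192.168.57.0/25 (87 hosts, 126 usable); 192.168.57.128/25 (74 hosts, 126 usable); 192.168.58.0/27 (16 hosts, 30 usable)


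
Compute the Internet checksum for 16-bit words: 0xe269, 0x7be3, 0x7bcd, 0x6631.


Sum all words (with carry folding):
+ 0xe269 = 0xe269
+ 0x7be3 = 0x5e4d
+ 0x7bcd = 0xda1a
+ 0x6631 = 0x404c
One's complement: ~0x404c
Checksum = 0xbfb3


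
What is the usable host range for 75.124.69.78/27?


Network: 75.124.69.64
Broadcast: 75.124.69.95
First usable = network + 1
Last usable = broadcast - 1
Range: 75.124.69.65 to 75.124.69.94


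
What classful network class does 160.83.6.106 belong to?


First octet: 160
Binary: 10100000
10xxxxxx -> Class B (128-191)
Class B, default mask 255.255.0.0 (/16)


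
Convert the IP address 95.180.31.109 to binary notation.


95 = 01011111
180 = 10110100
31 = 00011111
109 = 01101101
Binary: 01011111.10110100.00011111.01101101


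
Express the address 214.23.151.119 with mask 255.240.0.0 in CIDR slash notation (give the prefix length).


Binary: 11111111.11110000.00000000.00000000
Count leading 1s
Prefix: /12


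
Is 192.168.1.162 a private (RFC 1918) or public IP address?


RFC 1918 private ranges:
  10.0.0.0/8 (10.0.0.0 - 10.255.255.255)
  172.16.0.0/12 (172.16.0.0 - 172.31.255.255)
  192.168.0.0/16 (192.168.0.0 - 192.168.255.255)
Private (in 192.168.0.0/16)


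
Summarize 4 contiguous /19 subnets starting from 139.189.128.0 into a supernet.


Original prefix: /19
Number of subnets: 4 = 2^2
New prefix = 19 - 2 = 17
Supernet: 139.189.128.0/17


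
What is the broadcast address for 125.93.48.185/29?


Network: 125.93.48.184/29
Host bits = 3
Set all host bits to 1:
Broadcast: 125.93.48.191


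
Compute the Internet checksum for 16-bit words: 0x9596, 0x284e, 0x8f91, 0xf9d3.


Sum all words (with carry folding):
+ 0x9596 = 0x9596
+ 0x284e = 0xbde4
+ 0x8f91 = 0x4d76
+ 0xf9d3 = 0x474a
One's complement: ~0x474a
Checksum = 0xb8b5


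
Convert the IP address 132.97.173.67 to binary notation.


132 = 10000100
97 = 01100001
173 = 10101101
67 = 01000011
Binary: 10000100.01100001.10101101.01000011


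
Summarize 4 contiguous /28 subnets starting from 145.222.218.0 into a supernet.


Original prefix: /28
Number of subnets: 4 = 2^2
New prefix = 28 - 2 = 26
Supernet: 145.222.218.0/26


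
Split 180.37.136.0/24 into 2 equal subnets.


New prefix = 24 + 1 = 25
Each subnet has 128 addresses
  180.37.136.0/25
  180.37.136.128/25
Subnets: 180.37.136.0/25, 180.37.136.128/25


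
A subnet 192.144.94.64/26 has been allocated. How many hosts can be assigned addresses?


Host bits = 32 - 26 = 6
Total addresses = 2^6 = 64
Usable = total - 2 (network and broadcast)
Usable hosts: 62


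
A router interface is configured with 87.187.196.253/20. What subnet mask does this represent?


/20 means 20 network bits, 12 host bits
Binary: 11111111111111111111000000000000
Mask: 255.255.240.0


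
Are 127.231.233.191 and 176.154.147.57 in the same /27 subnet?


Mask: 255.255.255.224
127.231.233.191 AND mask = 127.231.233.160
176.154.147.57 AND mask = 176.154.147.32
No, different subnets (127.231.233.160 vs 176.154.147.32)


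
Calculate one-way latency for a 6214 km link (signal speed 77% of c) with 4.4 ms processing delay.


Speed = 0.77 * 3e5 km/s = 231000 km/s
Propagation delay = 6214 / 231000 = 0.0269 s = 26.9004 ms
Processing delay = 4.4 ms
Total one-way latency = 31.3004 ms


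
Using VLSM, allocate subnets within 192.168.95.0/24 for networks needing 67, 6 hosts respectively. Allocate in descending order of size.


67 hosts -> /25 (126 usable): 192.168.95.0/25
6 hosts -> /29 (6 usable): 192.168.95.128/29
Allocation: 192.168.95.0/25 (67 hosts, 126 usable); 192.168.95.128/29 (6 hosts, 6 usable)


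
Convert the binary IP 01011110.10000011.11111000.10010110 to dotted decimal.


01011110 = 94
10000011 = 131
11111000 = 248
10010110 = 150
IP: 94.131.248.150


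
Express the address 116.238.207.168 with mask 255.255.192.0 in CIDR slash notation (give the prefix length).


Binary: 11111111.11111111.11000000.00000000
Count leading 1s
Prefix: /18


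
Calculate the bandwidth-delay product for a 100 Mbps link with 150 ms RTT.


BDP = bandwidth * RTT
= 100 Mbps * 150 ms
= 100 * 1e6 * 150 / 1000 bits
= 15000000 bits
= 1875000 bytes
= 1831.0547 KB
BDP = 15000000 bits (1875000 bytes)


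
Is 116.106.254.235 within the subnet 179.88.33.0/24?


Subnet network: 179.88.33.0
Test IP AND mask: 116.106.254.0
No, 116.106.254.235 is not in 179.88.33.0/24


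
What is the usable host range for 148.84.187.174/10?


Network: 148.64.0.0
Broadcast: 148.127.255.255
First usable = network + 1
Last usable = broadcast - 1
Range: 148.64.0.1 to 148.127.255.254


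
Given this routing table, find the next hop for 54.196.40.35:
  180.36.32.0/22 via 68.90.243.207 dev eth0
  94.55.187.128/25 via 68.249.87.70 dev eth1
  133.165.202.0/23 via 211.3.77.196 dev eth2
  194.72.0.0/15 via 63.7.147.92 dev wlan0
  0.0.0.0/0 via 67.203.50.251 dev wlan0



Longest prefix match for 54.196.40.35:
  /22 180.36.32.0: no
  /25 94.55.187.128: no
  /23 133.165.202.0: no
  /15 194.72.0.0: no
  /0 0.0.0.0: MATCH
Selected: next-hop 67.203.50.251 via wlan0 (matched /0)


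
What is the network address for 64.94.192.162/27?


IP:   01000000.01011110.11000000.10100010
Mask: 11111111.11111111.11111111.11100000
AND operation:
Net:  01000000.01011110.11000000.10100000
Network: 64.94.192.160/27


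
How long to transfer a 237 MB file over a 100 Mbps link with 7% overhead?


Effective throughput = 100 * (1 - 7/100) = 93 Mbps
File size in Mb = 237 * 8 = 1896 Mb
Time = 1896 / 93
Time = 20.3871 seconds


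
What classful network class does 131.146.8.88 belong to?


First octet: 131
Binary: 10000011
10xxxxxx -> Class B (128-191)
Class B, default mask 255.255.0.0 (/16)


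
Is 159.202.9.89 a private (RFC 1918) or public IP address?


RFC 1918 private ranges:
  10.0.0.0/8 (10.0.0.0 - 10.255.255.255)
  172.16.0.0/12 (172.16.0.0 - 172.31.255.255)
  192.168.0.0/16 (192.168.0.0 - 192.168.255.255)
Public (not in any RFC 1918 range)


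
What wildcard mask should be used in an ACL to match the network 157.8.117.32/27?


Subnet mask: 255.255.255.224
Wildcard = 255.255.255.255 - subnet mask
255 - 255 = 0
255 - 255 = 0
255 - 255 = 0
255 - 224 = 31
Wildcard: 0.0.0.31


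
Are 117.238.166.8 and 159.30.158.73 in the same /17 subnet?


Mask: 255.255.128.0
117.238.166.8 AND mask = 117.238.128.0
159.30.158.73 AND mask = 159.30.128.0
No, different subnets (117.238.128.0 vs 159.30.128.0)


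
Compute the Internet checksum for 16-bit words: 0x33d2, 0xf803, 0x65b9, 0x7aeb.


Sum all words (with carry folding):
+ 0x33d2 = 0x33d2
+ 0xf803 = 0x2bd6
+ 0x65b9 = 0x918f
+ 0x7aeb = 0x0c7b
One's complement: ~0x0c7b
Checksum = 0xf384


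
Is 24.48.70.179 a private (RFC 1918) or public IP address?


RFC 1918 private ranges:
  10.0.0.0/8 (10.0.0.0 - 10.255.255.255)
  172.16.0.0/12 (172.16.0.0 - 172.31.255.255)
  192.168.0.0/16 (192.168.0.0 - 192.168.255.255)
Public (not in any RFC 1918 range)


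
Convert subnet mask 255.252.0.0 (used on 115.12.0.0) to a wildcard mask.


Subnet mask: 255.252.0.0
Wildcard = 255.255.255.255 - subnet mask
255 - 255 = 0
255 - 252 = 3
255 - 0 = 255
255 - 0 = 255
Wildcard: 0.3.255.255


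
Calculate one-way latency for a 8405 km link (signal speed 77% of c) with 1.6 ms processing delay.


Speed = 0.77 * 3e5 km/s = 231000 km/s
Propagation delay = 8405 / 231000 = 0.0364 s = 36.3853 ms
Processing delay = 1.6 ms
Total one-way latency = 37.9853 ms


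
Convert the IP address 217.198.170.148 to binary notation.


217 = 11011001
198 = 11000110
170 = 10101010
148 = 10010100
Binary: 11011001.11000110.10101010.10010100


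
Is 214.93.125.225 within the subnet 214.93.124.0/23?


Subnet network: 214.93.124.0
Test IP AND mask: 214.93.124.0
Yes, 214.93.125.225 is in 214.93.124.0/23


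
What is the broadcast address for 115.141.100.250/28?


Network: 115.141.100.240/28
Host bits = 4
Set all host bits to 1:
Broadcast: 115.141.100.255


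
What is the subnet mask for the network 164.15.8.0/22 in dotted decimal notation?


/22 means 22 network bits, 10 host bits
Binary: 11111111111111111111110000000000
Mask: 255.255.252.0


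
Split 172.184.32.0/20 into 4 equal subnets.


New prefix = 20 + 2 = 22
Each subnet has 1024 addresses
  172.184.32.0/22
  172.184.36.0/22
  172.184.40.0/22
  172.184.44.0/22
Subnets: 172.184.32.0/22, 172.184.36.0/22, 172.184.40.0/22, 172.184.44.0/22


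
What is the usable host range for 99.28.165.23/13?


Network: 99.24.0.0
Broadcast: 99.31.255.255
First usable = network + 1
Last usable = broadcast - 1
Range: 99.24.0.1 to 99.31.255.254


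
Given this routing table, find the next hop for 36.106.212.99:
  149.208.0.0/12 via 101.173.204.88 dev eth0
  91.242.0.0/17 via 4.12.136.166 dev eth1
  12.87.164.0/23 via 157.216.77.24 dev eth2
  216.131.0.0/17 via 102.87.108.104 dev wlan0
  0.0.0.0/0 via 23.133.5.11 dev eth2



Longest prefix match for 36.106.212.99:
  /12 149.208.0.0: no
  /17 91.242.0.0: no
  /23 12.87.164.0: no
  /17 216.131.0.0: no
  /0 0.0.0.0: MATCH
Selected: next-hop 23.133.5.11 via eth2 (matched /0)


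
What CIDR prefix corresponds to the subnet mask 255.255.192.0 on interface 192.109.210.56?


Binary: 11111111.11111111.11000000.00000000
Count leading 1s
Prefix: /18


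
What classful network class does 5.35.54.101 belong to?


First octet: 5
Binary: 00000101
0xxxxxxx -> Class A (1-126)
Class A, default mask 255.0.0.0 (/8)


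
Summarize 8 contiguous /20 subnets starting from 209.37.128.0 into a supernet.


Original prefix: /20
Number of subnets: 8 = 2^3
New prefix = 20 - 3 = 17
Supernet: 209.37.128.0/17


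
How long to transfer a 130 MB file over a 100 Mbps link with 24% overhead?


Effective throughput = 100 * (1 - 24/100) = 76 Mbps
File size in Mb = 130 * 8 = 1040 Mb
Time = 1040 / 76
Time = 13.6842 seconds


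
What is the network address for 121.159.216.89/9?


IP:   01111001.10011111.11011000.01011001
Mask: 11111111.10000000.00000000.00000000
AND operation:
Net:  01111001.10000000.00000000.00000000
Network: 121.128.0.0/9


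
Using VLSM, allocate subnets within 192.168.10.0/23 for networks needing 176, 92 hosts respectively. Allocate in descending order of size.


176 hosts -> /24 (254 usable): 192.168.10.0/24
92 hosts -> /25 (126 usable): 192.168.11.0/25
Allocation: 192.168.10.0/24 (176 hosts, 254 usable); 192.168.11.0/25 (92 hosts, 126 usable)


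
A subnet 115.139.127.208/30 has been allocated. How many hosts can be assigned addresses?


Host bits = 32 - 30 = 2
Total addresses = 2^2 = 4
Usable = total - 2 (network and broadcast)
Usable hosts: 2


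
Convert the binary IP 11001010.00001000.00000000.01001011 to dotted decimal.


11001010 = 202
00001000 = 8
00000000 = 0
01001011 = 75
IP: 202.8.0.75


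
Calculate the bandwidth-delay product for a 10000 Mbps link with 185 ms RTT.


BDP = bandwidth * RTT
= 10000 Mbps * 185 ms
= 10000 * 1e6 * 185 / 1000 bits
= 1850000000 bits
= 231250000 bytes
= 225830.0781 KB
BDP = 1850000000 bits (231250000 bytes)


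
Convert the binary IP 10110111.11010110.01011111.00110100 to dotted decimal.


10110111 = 183
11010110 = 214
01011111 = 95
00110100 = 52
IP: 183.214.95.52


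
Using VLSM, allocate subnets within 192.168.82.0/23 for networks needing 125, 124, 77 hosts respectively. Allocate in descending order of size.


125 hosts -> /25 (126 usable): 192.168.82.0/25
124 hosts -> /25 (126 usable): 192.168.82.128/25
77 hosts -> /25 (126 usable): 192.168.83.0/25
Allocation: 192.168.82.0/25 (125 hosts, 126 usable); 192.168.82.128/25 (124 hosts, 126 usable); 192.168.83.0/25 (77 hosts, 126 usable)


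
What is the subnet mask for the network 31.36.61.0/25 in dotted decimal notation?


/25 means 25 network bits, 7 host bits
Binary: 11111111111111111111111110000000
Mask: 255.255.255.128


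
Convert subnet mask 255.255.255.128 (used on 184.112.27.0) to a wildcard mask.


Subnet mask: 255.255.255.128
Wildcard = 255.255.255.255 - subnet mask
255 - 255 = 0
255 - 255 = 0
255 - 255 = 0
255 - 128 = 127
Wildcard: 0.0.0.127


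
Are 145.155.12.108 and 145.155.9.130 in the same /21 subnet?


Mask: 255.255.248.0
145.155.12.108 AND mask = 145.155.8.0
145.155.9.130 AND mask = 145.155.8.0
Yes, same subnet (145.155.8.0)


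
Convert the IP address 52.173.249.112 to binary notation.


52 = 00110100
173 = 10101101
249 = 11111001
112 = 01110000
Binary: 00110100.10101101.11111001.01110000


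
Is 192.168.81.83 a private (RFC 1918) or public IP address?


RFC 1918 private ranges:
  10.0.0.0/8 (10.0.0.0 - 10.255.255.255)
  172.16.0.0/12 (172.16.0.0 - 172.31.255.255)
  192.168.0.0/16 (192.168.0.0 - 192.168.255.255)
Private (in 192.168.0.0/16)


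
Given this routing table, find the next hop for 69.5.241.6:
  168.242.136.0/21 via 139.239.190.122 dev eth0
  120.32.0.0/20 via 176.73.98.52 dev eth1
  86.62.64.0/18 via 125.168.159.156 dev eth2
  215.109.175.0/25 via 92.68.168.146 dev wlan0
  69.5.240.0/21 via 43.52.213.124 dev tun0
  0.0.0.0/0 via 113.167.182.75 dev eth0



Longest prefix match for 69.5.241.6:
  /21 168.242.136.0: no
  /20 120.32.0.0: no
  /18 86.62.64.0: no
  /25 215.109.175.0: no
  /21 69.5.240.0: MATCH
  /0 0.0.0.0: MATCH
Selected: next-hop 43.52.213.124 via tun0 (matched /21)


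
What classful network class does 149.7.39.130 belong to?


First octet: 149
Binary: 10010101
10xxxxxx -> Class B (128-191)
Class B, default mask 255.255.0.0 (/16)


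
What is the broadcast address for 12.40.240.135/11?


Network: 12.32.0.0/11
Host bits = 21
Set all host bits to 1:
Broadcast: 12.63.255.255


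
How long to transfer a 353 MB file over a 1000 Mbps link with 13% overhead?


Effective throughput = 1000 * (1 - 13/100) = 870 Mbps
File size in Mb = 353 * 8 = 2824 Mb
Time = 2824 / 870
Time = 3.246 seconds


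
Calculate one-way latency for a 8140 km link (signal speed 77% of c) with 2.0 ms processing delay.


Speed = 0.77 * 3e5 km/s = 231000 km/s
Propagation delay = 8140 / 231000 = 0.0352 s = 35.2381 ms
Processing delay = 2.0 ms
Total one-way latency = 37.2381 ms


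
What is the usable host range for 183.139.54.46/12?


Network: 183.128.0.0
Broadcast: 183.143.255.255
First usable = network + 1
Last usable = broadcast - 1
Range: 183.128.0.1 to 183.143.255.254


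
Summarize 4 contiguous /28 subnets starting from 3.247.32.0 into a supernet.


Original prefix: /28
Number of subnets: 4 = 2^2
New prefix = 28 - 2 = 26
Supernet: 3.247.32.0/26


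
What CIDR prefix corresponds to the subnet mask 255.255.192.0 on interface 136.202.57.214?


Binary: 11111111.11111111.11000000.00000000
Count leading 1s
Prefix: /18


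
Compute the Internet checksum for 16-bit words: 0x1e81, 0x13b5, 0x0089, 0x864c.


Sum all words (with carry folding):
+ 0x1e81 = 0x1e81
+ 0x13b5 = 0x3236
+ 0x0089 = 0x32bf
+ 0x864c = 0xb90b
One's complement: ~0xb90b
Checksum = 0x46f4


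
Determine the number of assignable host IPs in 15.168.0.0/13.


Host bits = 32 - 13 = 19
Total addresses = 2^19 = 524288
Usable = total - 2 (network and broadcast)
Usable hosts: 524286


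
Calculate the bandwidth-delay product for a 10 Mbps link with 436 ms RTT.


BDP = bandwidth * RTT
= 10 Mbps * 436 ms
= 10 * 1e6 * 436 / 1000 bits
= 4360000 bits
= 545000 bytes
= 532.2266 KB
BDP = 4360000 bits (545000 bytes)


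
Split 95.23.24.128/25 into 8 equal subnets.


New prefix = 25 + 3 = 28
Each subnet has 16 addresses
  95.23.24.128/28
  95.23.24.144/28
  95.23.24.160/28
  95.23.24.176/28
  95.23.24.192/28
  95.23.24.208/28
  95.23.24.224/28
  95.23.24.240/28
Subnets: 95.23.24.128/28, 95.23.24.144/28, 95.23.24.160/28, 95.23.24.176/28, 95.23.24.192/28, 95.23.24.208/28, 95.23.24.224/28, 95.23.24.240/28


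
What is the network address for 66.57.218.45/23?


IP:   01000010.00111001.11011010.00101101
Mask: 11111111.11111111.11111110.00000000
AND operation:
Net:  01000010.00111001.11011010.00000000
Network: 66.57.218.0/23


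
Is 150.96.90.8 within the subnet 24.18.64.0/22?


Subnet network: 24.18.64.0
Test IP AND mask: 150.96.88.0
No, 150.96.90.8 is not in 24.18.64.0/22


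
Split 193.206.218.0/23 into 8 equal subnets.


New prefix = 23 + 3 = 26
Each subnet has 64 addresses
  193.206.218.0/26
  193.206.218.64/26
  193.206.218.128/26
  193.206.218.192/26
  193.206.219.0/26
  193.206.219.64/26
  193.206.219.128/26
  193.206.219.192/26
Subnets: 193.206.218.0/26, 193.206.218.64/26, 193.206.218.128/26, 193.206.218.192/26, 193.206.219.0/26, 193.206.219.64/26, 193.206.219.128/26, 193.206.219.192/26


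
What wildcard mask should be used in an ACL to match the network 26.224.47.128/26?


Subnet mask: 255.255.255.192
Wildcard = 255.255.255.255 - subnet mask
255 - 255 = 0
255 - 255 = 0
255 - 255 = 0
255 - 192 = 63
Wildcard: 0.0.0.63


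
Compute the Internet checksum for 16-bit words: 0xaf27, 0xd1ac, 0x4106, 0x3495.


Sum all words (with carry folding):
+ 0xaf27 = 0xaf27
+ 0xd1ac = 0x80d4
+ 0x4106 = 0xc1da
+ 0x3495 = 0xf66f
One's complement: ~0xf66f
Checksum = 0x0990


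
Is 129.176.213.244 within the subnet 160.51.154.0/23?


Subnet network: 160.51.154.0
Test IP AND mask: 129.176.212.0
No, 129.176.213.244 is not in 160.51.154.0/23


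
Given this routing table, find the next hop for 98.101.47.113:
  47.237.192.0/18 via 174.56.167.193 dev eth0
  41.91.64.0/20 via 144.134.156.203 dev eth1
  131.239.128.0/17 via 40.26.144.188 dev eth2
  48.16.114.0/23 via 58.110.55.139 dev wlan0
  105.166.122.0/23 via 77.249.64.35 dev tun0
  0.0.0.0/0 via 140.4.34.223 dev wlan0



Longest prefix match for 98.101.47.113:
  /18 47.237.192.0: no
  /20 41.91.64.0: no
  /17 131.239.128.0: no
  /23 48.16.114.0: no
  /23 105.166.122.0: no
  /0 0.0.0.0: MATCH
Selected: next-hop 140.4.34.223 via wlan0 (matched /0)


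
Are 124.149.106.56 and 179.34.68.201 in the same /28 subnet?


Mask: 255.255.255.240
124.149.106.56 AND mask = 124.149.106.48
179.34.68.201 AND mask = 179.34.68.192
No, different subnets (124.149.106.48 vs 179.34.68.192)


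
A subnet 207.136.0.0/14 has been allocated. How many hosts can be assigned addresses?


Host bits = 32 - 14 = 18
Total addresses = 2^18 = 262144
Usable = total - 2 (network and broadcast)
Usable hosts: 262142


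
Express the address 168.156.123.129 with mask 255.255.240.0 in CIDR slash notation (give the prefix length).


Binary: 11111111.11111111.11110000.00000000
Count leading 1s
Prefix: /20


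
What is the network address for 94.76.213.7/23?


IP:   01011110.01001100.11010101.00000111
Mask: 11111111.11111111.11111110.00000000
AND operation:
Net:  01011110.01001100.11010100.00000000
Network: 94.76.212.0/23


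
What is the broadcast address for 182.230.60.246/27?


Network: 182.230.60.224/27
Host bits = 5
Set all host bits to 1:
Broadcast: 182.230.60.255


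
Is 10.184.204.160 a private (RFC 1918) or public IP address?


RFC 1918 private ranges:
  10.0.0.0/8 (10.0.0.0 - 10.255.255.255)
  172.16.0.0/12 (172.16.0.0 - 172.31.255.255)
  192.168.0.0/16 (192.168.0.0 - 192.168.255.255)
Private (in 10.0.0.0/8)


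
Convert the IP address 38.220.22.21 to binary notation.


38 = 00100110
220 = 11011100
22 = 00010110
21 = 00010101
Binary: 00100110.11011100.00010110.00010101


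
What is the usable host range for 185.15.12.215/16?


Network: 185.15.0.0
Broadcast: 185.15.255.255
First usable = network + 1
Last usable = broadcast - 1
Range: 185.15.0.1 to 185.15.255.254


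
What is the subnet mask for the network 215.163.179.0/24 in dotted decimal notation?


/24 means 24 network bits, 8 host bits
Binary: 11111111111111111111111100000000
Mask: 255.255.255.0


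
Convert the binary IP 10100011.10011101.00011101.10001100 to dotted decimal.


10100011 = 163
10011101 = 157
00011101 = 29
10001100 = 140
IP: 163.157.29.140


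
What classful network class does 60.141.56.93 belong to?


First octet: 60
Binary: 00111100
0xxxxxxx -> Class A (1-126)
Class A, default mask 255.0.0.0 (/8)


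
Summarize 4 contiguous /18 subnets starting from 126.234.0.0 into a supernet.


Original prefix: /18
Number of subnets: 4 = 2^2
New prefix = 18 - 2 = 16
Supernet: 126.234.0.0/16


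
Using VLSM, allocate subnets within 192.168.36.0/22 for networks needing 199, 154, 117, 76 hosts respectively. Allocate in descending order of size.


199 hosts -> /24 (254 usable): 192.168.36.0/24
154 hosts -> /24 (254 usable): 192.168.37.0/24
117 hosts -> /25 (126 usable): 192.168.38.0/25
76 hosts -> /25 (126 usable): 192.168.38.128/25
Allocation: 192.168.36.0/24 (199 hosts, 254 usable); 192.168.37.0/24 (154 hosts, 254 usable); 192.168.38.0/25 (117 hosts, 126 usable); 192.168.38.128/25 (76 hosts, 126 usable)


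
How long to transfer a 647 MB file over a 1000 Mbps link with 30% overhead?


Effective throughput = 1000 * (1 - 30/100) = 700 Mbps
File size in Mb = 647 * 8 = 5176 Mb
Time = 5176 / 700
Time = 7.3943 seconds


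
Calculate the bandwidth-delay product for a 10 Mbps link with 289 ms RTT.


BDP = bandwidth * RTT
= 10 Mbps * 289 ms
= 10 * 1e6 * 289 / 1000 bits
= 2890000 bits
= 361250 bytes
= 352.7832 KB
BDP = 2890000 bits (361250 bytes)


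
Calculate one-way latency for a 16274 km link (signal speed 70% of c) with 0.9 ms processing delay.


Speed = 0.7 * 3e5 km/s = 210000 km/s
Propagation delay = 16274 / 210000 = 0.0775 s = 77.4952 ms
Processing delay = 0.9 ms
Total one-way latency = 78.3952 ms


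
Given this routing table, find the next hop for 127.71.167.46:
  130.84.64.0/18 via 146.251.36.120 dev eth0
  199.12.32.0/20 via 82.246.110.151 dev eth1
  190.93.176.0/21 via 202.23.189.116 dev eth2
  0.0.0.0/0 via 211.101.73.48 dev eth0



Longest prefix match for 127.71.167.46:
  /18 130.84.64.0: no
  /20 199.12.32.0: no
  /21 190.93.176.0: no
  /0 0.0.0.0: MATCH
Selected: next-hop 211.101.73.48 via eth0 (matched /0)
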